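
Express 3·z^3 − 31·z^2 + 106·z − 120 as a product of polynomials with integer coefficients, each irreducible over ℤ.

Among the possible rational roots, z = 3 is a root, so (z − 3) is a factor; dividing leaves 3·z^2 − 22·z + 40.
The remaining quadratic factors as (z − 4)(3·z − 10).

(3·z − 10)·(z − 3)·(z − 4)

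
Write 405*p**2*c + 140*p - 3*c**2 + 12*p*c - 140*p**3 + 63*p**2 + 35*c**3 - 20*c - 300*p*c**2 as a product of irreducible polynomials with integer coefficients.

Group: 5*p*(-28*p**2 + 53*p*c + 35*p - 7*c**2 - 5*c) + (-5*c + 4)*(-28*p**2 + 53*p*c + 35*p - 7*c**2 - 5*c); both groups contain (-28*p**2 + 53*p*c + 35*p - 7*c**2 - 5*c), so (5*p - 5*c + 4) is a factor with cofactor -28*p**2 + 53*p*c + 35*p - 7*c**2 - 5*c.
The cofactor groups again: -28*p**2 + 53*p*c + 35*p - 7*c**2 - 5*c = -4*p*(7*p - c) + (7*c + 5)*(7*p - c); both groups contain (7*p - c), giving -(4*p - 7*c - 5)*(7*p - c).

-(5*p - 5*c + 4)*(4*p - 7*c - 5)*(7*p - c)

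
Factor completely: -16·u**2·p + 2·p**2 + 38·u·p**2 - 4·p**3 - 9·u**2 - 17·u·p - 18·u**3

Group: u·(-18·u**2 + 20·u·p - 9·u - 2·p**2 + p) + 2·p·(-18·u**2 + 20·u·p - 9·u - 2·p**2 + p); both groups contain (-18·u**2 + 20·u·p - 9·u - 2·p**2 + p), so (u + 2·p) is a factor with cofactor -18·u**2 + 20·u·p - 9·u - 2·p**2 + p.
The cofactor groups again: -18·u**2 + 20·u·p - 9·u - 2·p**2 + p = -9·u·(2·u - 2·p + 1) + p·(2·u - 2·p + 1); both groups contain (2·u - 2·p + 1), giving -(9·u - p)·(2·u - 2·p + 1).

-(2·u - 2·p + 1)·(9·u - p)·(u + 2·p)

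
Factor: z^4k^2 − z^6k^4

−k^2z^4(zk + 1)(zk − 1)

Every term has a factor of z^4k^2; factoring it out leaves −z^2k^2 + 1.
Recognize a difference of squares with the parts 1 and zk.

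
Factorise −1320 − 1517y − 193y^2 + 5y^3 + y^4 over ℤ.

(y + 1)(y + 11)(y + 8)(y − 15)

By the rational root theorem, y = −1 is a root, so (y + 1) divides it; the quotient is y^3 + 4y^2 − 197y − 1320.
Next, y = −11 is a root, giving the factor (y + 11) and quotient y^2 − 7y − 120.
The remaining quadratic factors as (y + 8)(y − 15).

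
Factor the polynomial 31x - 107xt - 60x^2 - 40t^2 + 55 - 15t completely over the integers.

-(4x + 5t - 5)(15x + 8t + 11)

Group: -15x(4x + 5t - 5) + (-8t - 11)(4x + 5t - 5); both groups contain (4x + 5t - 5).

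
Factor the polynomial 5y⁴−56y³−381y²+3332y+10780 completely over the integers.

(5y+14)(y+7)(y−10)(y−11)

Testing divisors of the constant over divisors of the leading coefficient, y = −7 is a root, so (y+7) divides it; the quotient is 5y³−91y²+256y+1540.
Then y = 10 is a root, giving the factor (y−10) and quotient 5y²−41y−154.
The remaining quadratic factors as (y−11)(5y+14).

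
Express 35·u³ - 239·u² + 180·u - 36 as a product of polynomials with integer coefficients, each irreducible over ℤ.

(5·u - 2)·(7·u - 3)·(u - 6)

By the rational root theorem, u = 3/7 is a root, giving the factor (7·u - 3) and quotient 5·u² - 32·u + 12.
The remaining quadratic factors as (5·u - 2)(u - 6).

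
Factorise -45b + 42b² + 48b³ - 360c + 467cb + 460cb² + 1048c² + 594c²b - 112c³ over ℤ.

-(c - 6b - 9)(14c + 8b - 5)(8c + b)

Group: c(-112c² - 78cb + 40c - 8b² + 5b) + (-6b - 9)(-112c² - 78cb + 40c - 8b² + 5b); both groups contain (-112c² - 78cb + 40c - 8b² + 5b), so (c - 6b - 9) is a factor with cofactor -112c² - 78cb + 40c - 8b² + 5b.
The cofactor groups again: -112c² - 78cb + 40c - 8b² + 5b = -14c(8c + b) + (-8b + 5)(8c + b); both groups contain (8c + b), giving -(14c + 8b - 5)(8c + b).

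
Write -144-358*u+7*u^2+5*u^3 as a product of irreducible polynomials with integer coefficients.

By the rational root theorem, u = 8 is a root, so (u-8) is a factor; dividing leaves 5*u^2+47*u+18.
The remaining quadratic factors as (u+9)(5*u+2).

(5*u+2)*(u+9)*(u-8)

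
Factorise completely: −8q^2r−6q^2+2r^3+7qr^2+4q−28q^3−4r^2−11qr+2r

−(2q+r)(2q−r+1)(7q+2r−2)

Group: 2q(−14q^2+3qr−3q+2r^2−4r+2) + r(−14q^2+3qr−3q+2r^2−4r+2); both groups contain (−14q^2+3qr−3q+2r^2−4r+2), so (2q+r) is a factor with cofactor −14q^2+3qr−3q+2r^2−4r+2.
The cofactor groups again: −14q^2+3qr−3q+2r^2−4r+2 = −7q(2q−r+1) + (−2r+2)(2q−r+1); both groups contain (2q−r+1), giving −(7q+2r−2)(2q−r+1).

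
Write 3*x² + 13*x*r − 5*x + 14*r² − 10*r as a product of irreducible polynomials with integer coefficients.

Group: 3*x*(x + 2*r) + (7*r − 5)*(x + 2*r); both groups contain (x + 2*r).

(x + 2*r)*(3*x + 7*r − 5)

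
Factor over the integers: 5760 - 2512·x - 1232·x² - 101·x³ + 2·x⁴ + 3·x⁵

(3·x - 4)·(x + 4)·(x - 9)·(x² + 7·x + 40)

By the rational root theorem, x = 4/3 is a root, giving the factor (3·x - 4) and quotient x⁴ + 2·x³ - 31·x² - 452·x - 1440.
Continuing, x = -4 is a root, so (x + 4) is a factor; dividing leaves x³ - 2·x² - 23·x - 360.
Continuing, x = 9 is a root, so (x - 9) is a factor; dividing leaves x² + 7·x + 40.
The quadratic x² + 7·x + 40 has discriminant -111 < 0 and is irreducible over ℤ.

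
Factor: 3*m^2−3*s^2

Factor out 3, leaving m^2−s^2, which is a difference of two squares.

3*(m+s)*(m−s)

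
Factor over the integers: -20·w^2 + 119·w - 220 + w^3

(w - 11)·(w - 4)·(w - 5)

Among the possible rational roots, w = 5 is a root, so (w - 5) is a factor; dividing leaves w^2 - 15·w + 44.
The remaining quadratic factors as (w - 4)(w - 11).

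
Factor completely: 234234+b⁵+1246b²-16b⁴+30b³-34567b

(b+13)(b-14)(b-9)(b²-6b+143)

Among the possible rational roots, b = 9 is a root, giving the factor (b-9) and quotient b⁴-7b³-33b²+949b-26026.
Next, b = 14 is a root, so (b-14) is a factor; dividing leaves b³+7b²+65b+1859.
Then b = -13 is a root, giving the factor (b+13) and quotient b²-6b+143.
The quadratic b²-6b+143 has discriminant -536 < 0 and is irreducible over ℤ.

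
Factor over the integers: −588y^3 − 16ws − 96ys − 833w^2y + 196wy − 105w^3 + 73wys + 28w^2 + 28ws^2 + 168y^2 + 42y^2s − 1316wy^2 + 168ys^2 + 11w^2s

Group: 7w(−15w^2 − 104wy − 7ws + 4w − 84y^2 − 42ys + 24y) + (7y − 4s)(−15w^2 − 104wy − 7ws + 4w − 84y^2 − 42ys + 24y); both groups contain (−15w^2 − 104wy − 7ws + 4w − 84y^2 − 42ys + 24y), so (7w + 7y − 4s) is a factor with cofactor −15w^2 − 104wy − 7ws + 4w − 84y^2 − 42ys + 24y.
The cofactor groups again: −15w^2 − 104wy − 7ws + 4w − 84y^2 − 42ys + 24y = −15w(w + 6y) + (−14y − 7s + 4)(w + 6y); both groups contain (w + 6y), giving −(15w + 14y + 7s − 4)(w + 6y).

−(7w + 7y − 4s)(15w + 14y + 7s − 4)(w + 6y)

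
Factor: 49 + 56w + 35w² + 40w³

Group as (40w³ + 56w) + (35w² + 49) = 8w(5w² + 7) + 7(5w² + 7).
Both groups share the factor (5w² + 7).

(8w + 7)(5w² + 7)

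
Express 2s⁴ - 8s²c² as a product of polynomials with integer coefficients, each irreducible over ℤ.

Pull out the common factor 2s²; s² - 4c² is a difference of squares.

2s²(s - 2c)(s + 2c)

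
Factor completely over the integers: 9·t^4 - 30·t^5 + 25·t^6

Every term has a factor of t^4; factoring it out leaves 25·t^2 - 30·t + 9.
Recognize a perfect-square trinomial with the parts 3 and 5·t.

t^4·(5·t - 3)^2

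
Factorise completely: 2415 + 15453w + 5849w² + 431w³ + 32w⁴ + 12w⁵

Trying the rational-root candidates, w = −5 is a root, so (w + 5) divides it; the quotient is 12w⁴ − 28w³ + 571w² + 2994w + 483.
Then w = −7/2 is a root, so (2w + 7) is a factor; dividing leaves 6w³ − 35w² + 408w + 69.
Next, w = −1/6 is a root, so (6w + 1) is a factor; dividing leaves w² − 6w + 69.
The quadratic w² − 6w + 69 has discriminant −240 < 0 and is irreducible over ℤ.

(2w + 7)(6w + 1)(w + 5)(w² − 6w + 69)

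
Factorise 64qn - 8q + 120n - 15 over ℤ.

(8n - 1)(8q + 15)

Group as (64qn - 8q) + (120n - 15) = 8q(8n - 1) + 15(8n - 1).
Both groups share the factor (8n - 1).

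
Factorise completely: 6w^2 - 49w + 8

(6w - 1)(w - 8)

Need a pair with product 6·8 = 48 and sum -49: that's -48 and -1.
Split the middle term: 6w^2 - 48w - w + 8 = 6w(w - 8) - (w - 8).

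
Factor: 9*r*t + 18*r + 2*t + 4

Group as (9*r*t + 18*r) + (2*t + 4) = 9*r*(t + 2) + 2*(t + 2).
Both groups share the factor (t + 2).

(9*r + 2)*(t + 2)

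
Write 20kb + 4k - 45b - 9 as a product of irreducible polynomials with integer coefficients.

Group as (20kb + 4k) + (-45b - 9) = 4k(5b + 1) - 9(5b + 1).
Both groups share the factor (5b + 1).

(4k - 9)(5b + 1)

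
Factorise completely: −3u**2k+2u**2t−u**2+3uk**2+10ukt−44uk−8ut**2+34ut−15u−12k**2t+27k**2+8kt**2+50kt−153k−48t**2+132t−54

−(u−4t+9)(u−k+6)(3k−2t+1)

Group: 3k(−u**2+uk+4ut−15u−4kt+9k+24t−54) + (−2t+1)(−u**2+uk+4ut−15u−4kt+9k+24t−54); both groups contain (−u**2+uk+4ut−15u−4kt+9k+24t−54), so (3k−2t+1) is a factor with cofactor −u**2+uk+4ut−15u−4kt+9k+24t−54.
The cofactor groups again: −u**2+uk+4ut−15u−4kt+9k+24t−54 = −u(u−k+6) + (4t−9)(u−k+6); both groups contain (u−k+6), giving −(u−4t+9)(u−k+6).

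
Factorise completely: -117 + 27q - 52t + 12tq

(3q - 13)(4t + 9)

Group as (12tq - 52t) + (27q - 117) = 4t(3q - 13) + 9(3q - 13).
Both groups share the factor (3q - 13).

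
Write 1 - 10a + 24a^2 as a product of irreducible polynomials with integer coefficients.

Need a pair with product 24·1 = 24 and sum -10: that's -4 and -6.
Split the middle term: 24a^2 - 4a - 6a + 1 = 4a(6a - 1) - (6a - 1).

(4a - 1)(6a - 1)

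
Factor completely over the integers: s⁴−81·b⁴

Write as (s²)² − (9·b²)², then factor s²−9·b² once more.

(s−3·b)·(s+3·b)·(s²+9·b²)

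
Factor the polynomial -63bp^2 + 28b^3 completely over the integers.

7b(2b + 3p)(2b - 3p)

Pull out the common factor 7b; 4b^2 - 9p^2 is a difference of squares.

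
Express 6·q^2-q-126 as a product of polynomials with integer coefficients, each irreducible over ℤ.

Need a pair with product 6·(-126) = -756 and sum -1: that's 27 and -28.
Split the middle term: 6·q^2+27·q - 28·q-126 = 3·q·(2·q+9) - 14·(2·q+9).

(2·q+9)·(3·q-14)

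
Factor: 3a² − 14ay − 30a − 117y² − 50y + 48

Group: 3a(a − 9y − 8) + (13y − 6)(a − 9y − 8); both groups contain (a − 9y − 8).

(3a + 13y − 6)(a − 9y − 8)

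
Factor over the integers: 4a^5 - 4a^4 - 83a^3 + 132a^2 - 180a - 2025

(2a + 5)(2a + 9)(a - 5)(a^2 - 3a + 9)

Testing divisors of the constant over divisors of the leading coefficient, a = -9/2 is a root, giving the factor (2a + 9) and quotient 2a^4 - 11a^3 + 8a^2 + 30a - 225.
Continuing, a = 5 is a root, so (a - 5) is a factor; dividing leaves 2a^3 - a^2 + 3a + 45.
Continuing, a = -5/2 is a root, so (2a + 5) is a factor; dividing leaves a^2 - 3a + 9.
The quadratic a^2 - 3a + 9 has discriminant -27 < 0 and is irreducible over ℤ.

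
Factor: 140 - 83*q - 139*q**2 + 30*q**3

(5*q - 4)*(6*q + 7)*(q - 5)

Trying the rational-root candidates, q = -7/6 is a root, so (6*q + 7) divides it; the quotient is 5*q**2 - 29*q + 20.
The remaining quadratic factors as (q - 5)(5*q - 4).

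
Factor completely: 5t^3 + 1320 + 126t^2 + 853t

(5t + 11)(t + 15)(t + 8)

By the rational root theorem, t = -15 is a root, giving the factor (t + 15) and quotient 5t^2 + 51t + 88.
The remaining quadratic factors as (5t + 11)(t + 8).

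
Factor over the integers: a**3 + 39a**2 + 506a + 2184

(a + 12)(a + 13)(a + 14)

Testing divisors of the constant over divisors of the leading coefficient, a = -14 is a root, so (a + 14) divides it; the quotient is a**2 + 25a + 156.
The remaining quadratic factors as (a + 12)(a + 13).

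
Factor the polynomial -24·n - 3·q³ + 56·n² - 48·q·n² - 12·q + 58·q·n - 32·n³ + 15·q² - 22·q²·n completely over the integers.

-(q + 2·n)·(3·q + 4·n - 3)·(q + 4·n - 4)

Group: q·(-3·q² - 10·q·n + 3·q - 8·n² + 6·n) + (4·n - 4)·(-3·q² - 10·q·n + 3·q - 8·n² + 6·n); both groups contain (-3·q² - 10·q·n + 3·q - 8·n² + 6·n), so (q + 4·n - 4) is a factor with cofactor -3·q² - 10·q·n + 3·q - 8·n² + 6·n.
The cofactor groups again: -3·q² - 10·q·n + 3·q - 8·n² + 6·n = -q·(3·q + 4·n - 3) - 2·n·(3·q + 4·n - 3); both groups contain (3·q + 4·n - 3), giving -(q + 2·n)·(3·q + 4·n - 3).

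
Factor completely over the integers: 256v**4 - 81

Write as (16v**2)² − (9)², then factor 16v**2 - 9 once more.

(4v + 3)(4v - 3)(16v**2 + 9)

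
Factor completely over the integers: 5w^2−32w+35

Need a pair with product 5·35 = 175 and sum −32: that's −25 and −7.
Split the middle term: 5w^2−25w − 7w+35 = 5w(w−5) − 7(w−5).

(5w−7)(w−5)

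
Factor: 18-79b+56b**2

Need a pair with product 56·18 = 1008 and sum -79: that's -16 and -63.
Split the middle term: 56b**2-16b - 63b+18 = 8b(7b-2) - 9(7b-2).

(7b-2)(8b-9)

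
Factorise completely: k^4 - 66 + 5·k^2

(k^2 + 11)·(k^2 - 6)

Substitute u = k^2 to get a quadratic in u, then factor.
k^2 + 11 is irreducible over ℤ (always positive, so no real roots).
k^2 - 6 is irreducible over ℤ (6 is not a perfect square).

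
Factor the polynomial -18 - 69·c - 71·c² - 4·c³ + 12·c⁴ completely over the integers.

(2·c + 1)·(2·c + 3)·(3·c + 2)·(c - 3)

Trying the rational-root candidates, c = -1/2 is a root, so (2·c + 1) is a factor; dividing leaves 6·c³ - 5·c² - 33·c - 18.
Next, c = 3 is a root, so (c - 3) is a factor; dividing leaves 6·c² + 13·c + 6.
The remaining quadratic factors as (2·c + 3)(3·c + 2).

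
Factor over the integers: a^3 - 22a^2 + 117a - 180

Testing divisors of the constant over divisors of the leading coefficient, a = 15 is a root, so (a - 15) is a factor; dividing leaves a^2 - 7a + 12.
The remaining quadratic factors as (a - 4)(a - 3).

(a - 15)(a - 3)(a - 4)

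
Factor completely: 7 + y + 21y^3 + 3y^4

Group as (3y^4 + y) + (21y^3 + 7) = y(3y^3 + 1) + 7(3y^3 + 1).
Both groups share the factor (3y^3 + 1).

(y + 7)(3y^3 + 1)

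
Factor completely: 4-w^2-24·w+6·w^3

Group as (6·w^3-24·w) + (-w^2+4) = 6·w·(w^2-4) - (w^2-4).
Both groups share the factor (w^2-4).

(6·w-1)·(w+2)·(w-2)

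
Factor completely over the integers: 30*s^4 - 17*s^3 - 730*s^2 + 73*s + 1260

Trying the rational-root candidates, s = -9/2 is a root, giving the factor (2*s + 9) and quotient 15*s^3 - 76*s^2 - 23*s + 140.
Next, s = 5 is a root, giving the factor (s - 5) and quotient 15*s^2 - s - 28.
The remaining quadratic factors as (3*s + 4)(5*s - 7).

(2*s + 9)*(3*s + 4)*(5*s - 7)*(s - 5)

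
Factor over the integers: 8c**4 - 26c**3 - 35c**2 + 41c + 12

(2c + 3)(4c + 1)(c - 1)(c - 4)

Testing divisors of the constant over divisors of the leading coefficient, c = 1 is a root, giving the factor (c - 1) and quotient 8c**3 - 18c**2 - 53c - 12.
Then c = 4 is a root, giving the factor (c - 4) and quotient 8c**2 + 14c + 3.
The remaining quadratic factors as (2c + 3)(4c + 1).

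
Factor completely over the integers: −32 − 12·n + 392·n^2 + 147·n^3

(3·n + 8)·(7·n + 2)·(7·n − 2)

By the rational root theorem, n = −8/3 is a root, so (3·n + 8) is a factor; dividing leaves 49·n^2 − 4.
The remaining quadratic factors as (7·n − 2)(7·n + 2).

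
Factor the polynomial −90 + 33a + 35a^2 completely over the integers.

Need a pair with product 35·(−90) = −3150 and sum 33: that's −42 and 75.
Split the middle term: 35a^2 − 42a + 75a − 90 = 7a(5a − 6) + 15(5a − 6).

(5a − 6)(7a + 15)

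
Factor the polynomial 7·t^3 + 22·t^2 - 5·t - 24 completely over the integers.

Trying the rational-root candidates, t = -8/7 is a root, so (7·t + 8) divides it; the quotient is t^2 + 2·t - 3.
The remaining quadratic factors as (t - 1)(t + 3).

(7·t + 8)·(t + 3)·(t - 1)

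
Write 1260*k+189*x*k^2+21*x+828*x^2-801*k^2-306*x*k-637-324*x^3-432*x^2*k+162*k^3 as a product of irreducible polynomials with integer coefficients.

-(9*x-6*k+7)*(6*x+3*k-7)*(6*x+9*k-13)

Group: 6*x*(-54*x^2-45*x*k+75*x+54*k^2-141*k+91) + (3*k-7)*(-54*x^2-45*x*k+75*x+54*k^2-141*k+91); both groups contain (-54*x^2-45*x*k+75*x+54*k^2-141*k+91), so (6*x+3*k-7) is a factor with cofactor -54*x^2-45*x*k+75*x+54*k^2-141*k+91.
The cofactor groups again: -54*x^2-45*x*k+75*x+54*k^2-141*k+91 = -6*x*(9*x-6*k+7) + (-9*k+13)*(9*x-6*k+7); both groups contain (9*x-6*k+7), giving -(6*x+9*k-13)*(9*x-6*k+7).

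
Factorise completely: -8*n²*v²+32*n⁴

8*n²*(2*n+v)*(2*n-v)

Every term has a factor of 8*n². Then 4*n²-v² = (2*n)² − (v)².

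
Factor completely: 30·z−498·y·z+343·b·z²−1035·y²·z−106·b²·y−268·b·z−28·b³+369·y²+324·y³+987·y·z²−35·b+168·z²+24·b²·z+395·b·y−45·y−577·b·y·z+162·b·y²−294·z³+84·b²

Group: 7·b·(−4·b²−10·b·y+12·b+36·y²−91·y·z+41·y+49·z²−28·z−5) + (9·y−6·z)·(−4·b²−10·b·y+12·b+36·y²−91·y·z+41·y+49·z²−28·z−5); both groups contain (−4·b²−10·b·y+12·b+36·y²−91·y·z+41·y+49·z²−28·z−5), so (7·b+9·y−6·z) is a factor with cofactor −4·b²−10·b·y+12·b+36·y²−91·y·z+41·y+49·z²−28·z−5.
The cofactor groups again: −4·b²−10·b·y+12·b+36·y²−91·y·z+41·y+49·z²−28·z−5 = −2·b·(2·b−4·y+7·z−5) + (−9·y+7·z+1)·(2·b−4·y+7·z−5); both groups contain (2·b−4·y+7·z−5), giving −(2·b+9·y−7·z−1)·(2·b−4·y+7·z−5).

−(2·b+9·y−7·z−1)·(2·b−4·y+7·z−5)·(7·b+9·y−6·z)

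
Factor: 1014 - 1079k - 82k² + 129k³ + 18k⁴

Testing divisors of the constant over divisors of the leading coefficient, k = 1 is a root, so (k - 1) is a factor; dividing leaves 18k³ + 147k² + 65k - 1014.
Continuing, k = 13/6 is a root, so (6k - 13) is a factor; dividing leaves 3k² + 31k + 78.
The remaining quadratic factors as (3k + 13)(k + 6).

(3k + 13)(6k - 13)(k + 6)(k - 1)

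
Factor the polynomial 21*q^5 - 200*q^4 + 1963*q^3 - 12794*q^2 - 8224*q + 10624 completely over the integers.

(3*q - 2)*(7*q + 8)*(q - 8)*(q^2 - 2*q + 83)

Among the possible rational roots, q = 8 is a root, giving the factor (q - 8) and quotient 21*q^4 - 32*q^3 + 1707*q^2 + 862*q - 1328.
Then q = -8/7 is a root, so (7*q + 8) is a factor; dividing leaves 3*q^3 - 8*q^2 + 253*q - 166.
Continuing, q = 2/3 is a root, so (3*q - 2) divides it; the quotient is q^2 - 2*q + 83.
The quadratic q^2 - 2*q + 83 has discriminant -328 < 0 and is irreducible over ℤ.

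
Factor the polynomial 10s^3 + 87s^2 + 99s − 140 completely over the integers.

(2s + 5)(5s − 4)(s + 7)

Trying the rational-root candidates, s = 4/5 is a root, giving the factor (5s − 4) and quotient 2s^2 + 19s + 35.
The remaining quadratic factors as (s + 7)(2s + 5).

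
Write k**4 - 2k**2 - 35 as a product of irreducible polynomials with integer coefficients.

Substitute u = k**2 to get a quadratic in u, then factor.
k**2 - 7 is irreducible over ℤ (7 is not a perfect square).
k**2 + 5 is irreducible over ℤ (always positive, so no real roots).

(k**2 + 5)(k**2 - 7)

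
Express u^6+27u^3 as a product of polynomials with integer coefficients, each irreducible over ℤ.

u^3(u+3)(u^2-3u+9)

Factor out u^3 first: what remains is u^3+27.
Recognize a sum of cubes with the parts 3 and u.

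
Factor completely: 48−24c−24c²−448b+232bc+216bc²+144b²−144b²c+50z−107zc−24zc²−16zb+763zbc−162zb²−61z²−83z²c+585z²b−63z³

Group: 7z(−9z²+81zb−8zc−z+72bc−72b−8c+8) + (−2b+3c+6)(−9z²+81zb−8zc−z+72bc−72b−8c+8); both groups contain (−9z²+81zb−8zc−z+72bc−72b−8c+8), so (7z−2b+3c+6) is a factor with cofactor −9z²+81zb−8zc−z+72bc−72b−8c+8.
The cofactor groups again: −9z²+81zb−8zc−z+72bc−72b−8c+8 = −z(9z+8c−8) + (9b−1)(9z+8c−8); both groups contain (9z+8c−8), giving −(z−9b+1)(9z+8c−8).

−(7z−2b+3c+6)(z−9b+1)(9z+8c−8)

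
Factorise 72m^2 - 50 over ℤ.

Factor out 2, leaving 36m^2 - 25, which is a difference of two squares.

2(6m + 5)(6m - 5)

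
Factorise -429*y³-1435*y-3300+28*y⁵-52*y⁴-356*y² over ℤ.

(2*y+5)*(2*y-11)*(7*y+15)*(y²-y+4)

Trying the rational-root candidates, y = -15/7 is a root, so (7*y+15) divides it; the quotient is 4*y⁴-16*y³-27*y²+7*y-220.
Continuing, y = -5/2 is a root, so (2*y+5) is a factor; dividing leaves 2*y³-13*y²+19*y-44.
Continuing, y = 11/2 is a root, so (2*y-11) is a factor; dividing leaves y²-y+4.
The quadratic y²-y+4 has discriminant -15 < 0 and is irreducible over ℤ.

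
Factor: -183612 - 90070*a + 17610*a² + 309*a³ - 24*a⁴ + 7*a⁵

(7*a + 11)*(a + 13)*(a - 6)*(a² - 12*a + 214)

By the rational root theorem, a = -13 is a root, so (a + 13) is a factor; dividing leaves 7*a⁴ - 115*a³ + 1804*a² - 5842*a - 14124.
Next, a = 6 is a root, so (a - 6) divides it; the quotient is 7*a³ - 73*a² + 1366*a + 2354.
Continuing, a = -11/7 is a root, giving the factor (7*a + 11) and quotient a² - 12*a + 214.
The quadratic a² - 12*a + 214 has discriminant -712 < 0 and is irreducible over ℤ.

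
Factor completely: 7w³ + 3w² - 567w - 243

(7w + 3)(w + 9)(w - 9)

Trying the rational-root candidates, w = -9 is a root, so (w + 9) divides it; the quotient is 7w² - 60w - 27.
The remaining quadratic factors as (w - 9)(7w + 3).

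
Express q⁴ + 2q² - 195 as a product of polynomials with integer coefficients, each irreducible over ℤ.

Substitute u = q² to get a quadratic in u, then factor.
q² + 15 is irreducible over ℤ (always positive, so no real roots).
q² - 13 is irreducible over ℤ (13 is not a perfect square).

(q² + 15)(q² - 13)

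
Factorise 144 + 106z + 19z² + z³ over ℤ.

Testing divisors of the constant over divisors of the leading coefficient, z = -8 is a root, giving the factor (z + 8) and quotient z² + 11z + 18.
The remaining quadratic factors as (z + 2)(z + 9).

(z + 2)(z + 8)(z + 9)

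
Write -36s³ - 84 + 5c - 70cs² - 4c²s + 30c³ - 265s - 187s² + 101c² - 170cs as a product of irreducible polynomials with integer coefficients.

Group: 6c(5c² - 4cs + 11c - 9s² - 31s - 12) + (4s + 7)(5c² - 4cs + 11c - 9s² - 31s - 12); both groups contain (5c² - 4cs + 11c - 9s² - 31s - 12), so (6c + 4s + 7) is a factor with cofactor 5c² - 4cs + 11c - 9s² - 31s - 12.
The cofactor groups again: 5c² - 4cs + 11c - 9s² - 31s - 12 = 5c(c + s + 3) + (-9s - 4)(c + s + 3); both groups contain (c + s + 3), giving (5c - 9s - 4)(c + s + 3).

(5c - 9s - 4)(6c + 4s + 7)(c + s + 3)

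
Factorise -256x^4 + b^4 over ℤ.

(b)⁴ − (4x)⁴ = ((b)² − (4x)²)((b)² + (4x)²); the first factor splits again, the second (b^2 + 16x^2) is irreducible.

(b + 4x)(b - 4x)(b^2 + 16x^2)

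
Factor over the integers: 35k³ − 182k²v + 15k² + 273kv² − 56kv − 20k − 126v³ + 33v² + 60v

(5k − 6v + 5)(7k − 7v − 4)(k − 3v)

Group: k(35k² − 77kv + 15k + 42v² − 11v − 20) − 3v(35k² − 77kv + 15k + 42v² − 11v − 20); both groups contain (35k² − 77kv + 15k + 42v² − 11v − 20), so (k − 3v) is a factor with cofactor 35k² − 77kv + 15k + 42v² − 11v − 20.
The cofactor groups again: 35k² − 77kv + 15k + 42v² − 11v − 20 = 7k(5k − 6v + 5) + (−7v − 4)(5k − 6v + 5); both groups contain (5k − 6v + 5), giving (7k − 7v − 4)(5k − 6v + 5).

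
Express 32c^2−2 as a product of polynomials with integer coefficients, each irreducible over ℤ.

Every term has a factor of 2. Then 16c^2−1 = (4c)² − (1)².

2(4c+1)(4c−1)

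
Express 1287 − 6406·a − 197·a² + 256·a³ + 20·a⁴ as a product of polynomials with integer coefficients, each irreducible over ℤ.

Trying the rational-root candidates, a = 1/5 is a root, so (5·a − 1) is a factor; dividing leaves 4·a³ + 52·a² − 29·a − 1287.
Continuing, a = 9/2 is a root, so (2·a − 9) is a factor; dividing leaves 2·a² + 35·a + 143.
The remaining quadratic factors as (a + 11)(2·a + 13).

(2·a + 13)·(2·a − 9)·(5·a − 1)·(a + 11)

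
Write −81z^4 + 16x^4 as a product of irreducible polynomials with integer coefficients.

(2x)⁴ − (3z)⁴ = ((2x)² − (3z)²)((2x)² + (3z)²); the first factor splits again, the second (4x^2 + 9z^2) is irreducible.

(2x + 3z)(2x − 3z)(4x^2 + 9z^2)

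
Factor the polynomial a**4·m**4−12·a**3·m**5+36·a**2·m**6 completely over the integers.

Pull out the common factor a**2·m**4, leaving a**2−12·a·m+36·m**2.
Recognize a perfect-square trinomial with the parts a and 6·m.

a**2·m**4·(a−6·m)**2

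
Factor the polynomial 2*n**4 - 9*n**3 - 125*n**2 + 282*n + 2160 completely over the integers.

Among the possible rational roots, n = 8 is a root, so (n - 8) is a factor; dividing leaves 2*n**3 + 7*n**2 - 69*n - 270.
Then n = 6 is a root, so (n - 6) divides it; the quotient is 2*n**2 + 19*n + 45.
The remaining quadratic factors as (n + 5)(2*n + 9).

(2*n + 9)*(n + 5)*(n - 6)*(n - 8)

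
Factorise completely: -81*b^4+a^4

Write as (a^2)² − (9*b^2)², then factor a^2-9*b^2 once more.

(a+3*b)*(a-3*b)*(a^2+9*b^2)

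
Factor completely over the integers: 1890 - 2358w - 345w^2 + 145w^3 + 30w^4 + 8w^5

Testing divisors of the constant over divisors of the leading coefficient, w = 3/4 is a root, giving the factor (4w - 3) and quotient 2w^4 + 9w^3 + 43w^2 - 54w - 630.
Continuing, w = -7/2 is a root, so (2w + 7) divides it; the quotient is w^3 + w^2 + 18w - 90.
Next, w = 3 is a root, so (w - 3) is a factor; dividing leaves w^2 + 4w + 30.
The quadratic w^2 + 4w + 30 has discriminant -104 < 0 and is irreducible over ℤ.

(2w + 7)(4w - 3)(w - 3)(w^2 + 4w + 30)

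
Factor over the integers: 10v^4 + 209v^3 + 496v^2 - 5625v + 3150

Testing divisors of the constant over divisors of the leading coefficient, v = -15 is a root, giving the factor (v + 15) and quotient 10v^3 + 59v^2 - 389v + 210.
Next, v = 7/2 is a root, giving the factor (2v - 7) and quotient 5v^2 + 47v - 30.
The remaining quadratic factors as (5v - 3)(v + 10).

(2v - 7)(5v - 3)(v + 10)(v + 15)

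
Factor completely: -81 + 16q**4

(2q + 3)(2q - 3)(4q**2 + 9)

Write as (4q**2)² − (9)², then factor 4q**2 - 9 once more.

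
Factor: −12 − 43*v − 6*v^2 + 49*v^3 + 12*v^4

Among the possible rational roots, v = −4 is a root, giving the factor (v + 4) and quotient 12*v^3 + v^2 − 10*v − 3.
Continuing, v = 1 is a root, so (v − 1) divides it; the quotient is 12*v^2 + 13*v + 3.
The remaining quadratic factors as (3*v + 1)(4*v + 3).

(3*v + 1)*(4*v + 3)*(v + 4)*(v − 1)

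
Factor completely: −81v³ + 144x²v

9v(4x − 3v)(4x + 3v)

Factor out 9v, leaving 16x² − 9v², which is a difference of two squares.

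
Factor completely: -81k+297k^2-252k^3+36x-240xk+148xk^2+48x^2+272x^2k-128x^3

Group: 8x(-16x^2+20xk+12x+36k^2-27k) + (-7k+3)(-16x^2+20xk+12x+36k^2-27k); both groups contain (-16x^2+20xk+12x+36k^2-27k), so (8x-7k+3) is a factor with cofactor -16x^2+20xk+12x+36k^2-27k.
The cofactor groups again: -16x^2+20xk+12x+36k^2-27k = -4x(4x+4k-3) + 9k(4x+4k-3); both groups contain (4x+4k-3), giving -(4x-9k)(4x+4k-3).

-(8x-7k+3)(4x-9k)(4x+4k-3)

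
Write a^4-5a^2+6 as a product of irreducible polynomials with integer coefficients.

(a^2-2)(a^2-3)

Substitute u = a^2 to get a quadratic in u, then factor.
a^2-3 is irreducible over ℤ (3 is not a perfect square).
a^2-2 is irreducible over ℤ (2 is not a perfect square).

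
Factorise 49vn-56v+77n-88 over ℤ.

Group as (49vn-56v) + (77n-88) = 7v(7n-8) + 11(7n-8).
Both groups share the factor (7n-8).

(7n-8)(7v+11)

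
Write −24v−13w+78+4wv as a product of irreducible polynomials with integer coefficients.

Group as (4wv−13w) + (−24v+78) = w(4v−13) − 6(4v−13).
Both groups share the factor (4v−13).

(4v−13)(w−6)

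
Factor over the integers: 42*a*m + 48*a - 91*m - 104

Group as (42*a*m + 48*a) + (-91*m - 104) = 6*a*(7*m + 8) - 13*(7*m + 8).
Both groups share the factor (7*m + 8).

(6*a - 13)*(7*m + 8)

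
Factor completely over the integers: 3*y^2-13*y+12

(3*y-4)*(y-3)

Need a pair with product 3·12 = 36 and sum -13: that's -4 and -9.
Split the middle term: 3*y^2-4*y - 9*y+12 = y*(3*y-4) - 3*(3*y-4).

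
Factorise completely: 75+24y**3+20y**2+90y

(6y+5)(4y**2+15)

Group as (24y**3+90y) + (20y**2+75) = 6y(4y**2+15) + 5(4y**2+15).
Both groups share the factor (4y**2+15).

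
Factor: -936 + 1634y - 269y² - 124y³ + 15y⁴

(3y - 2)(5y - 13)(y + 4)(y - 9)

Among the possible rational roots, y = -4 is a root, so (y + 4) divides it; the quotient is 15y³ - 184y² + 467y - 234.
Next, y = 9 is a root, so (y - 9) is a factor; dividing leaves 15y² - 49y + 26.
The remaining quadratic factors as (5y - 13)(3y - 2).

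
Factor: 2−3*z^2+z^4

Substitute u = z^2 to get a quadratic in u, then factor.
z^2−1 is a difference of squares.
z^2−2 is irreducible over ℤ (2 is not a perfect square).

(z+1)*(z−1)*(z^2−2)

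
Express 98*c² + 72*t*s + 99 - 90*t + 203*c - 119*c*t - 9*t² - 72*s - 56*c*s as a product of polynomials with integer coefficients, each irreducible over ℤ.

Group: 14*c*(7*c - 9*t + 9) + (t - 8*s + 11)*(7*c - 9*t + 9); both groups contain (7*c - 9*t + 9).

(14*c + t - 8*s + 11)*(7*c - 9*t + 9)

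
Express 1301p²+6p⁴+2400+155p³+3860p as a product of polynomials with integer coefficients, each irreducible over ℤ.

Trying the rational-root candidates, p = −12 is a root, so (p+12) divides it; the quotient is 6p³+83p²+305p+200.
Continuing, p = −5 is a root, so (p+5) divides it; the quotient is 6p²+53p+40.
The remaining quadratic factors as (p+8)(6p+5).

(6p+5)(p+12)(p+5)(p+8)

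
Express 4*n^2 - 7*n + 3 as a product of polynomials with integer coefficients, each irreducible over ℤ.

(4*n - 3)*(n - 1)

Need a pair with product 4·3 = 12 and sum -7: that's -3 and -4.
Split the middle term: 4*n^2 - 3*n - 4*n + 3 = n*(4*n - 3) - (4*n - 3).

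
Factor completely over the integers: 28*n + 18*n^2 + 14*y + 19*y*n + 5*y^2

Group: y*(5*y + 9*n + 14) + 2*n*(5*y + 9*n + 14); both groups contain (5*y + 9*n + 14).

(y + 2*n)*(5*y + 9*n + 14)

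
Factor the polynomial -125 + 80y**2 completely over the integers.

5(4y + 5)(4y - 5)

Pull out the common factor 5; 16y**2 - 25 is a difference of squares.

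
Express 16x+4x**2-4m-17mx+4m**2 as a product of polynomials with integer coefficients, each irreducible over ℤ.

Group: 4m(m-4x) + (-x-4)(m-4x); both groups contain (m-4x).

(4m-x-4)(m-4x)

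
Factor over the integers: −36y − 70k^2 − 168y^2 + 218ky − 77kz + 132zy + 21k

−(10k + 11z − 14y − 3)(7k − 12y)

Group: −10k(7k − 12y) + (−11z + 14y + 3)(7k − 12y); both groups contain (7k − 12y).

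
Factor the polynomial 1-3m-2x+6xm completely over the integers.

Group as (6xm-2x) + (-3m+1) = 2x(3m-1) - (3m-1).
Both groups share the factor (3m-1).

(2x-1)(3m-1)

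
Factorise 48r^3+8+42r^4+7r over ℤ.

(7r+8)(6r^3+1)

Group as (42r^4+7r) + (48r^3+8) = 7r(6r^3+1) + 8(6r^3+1).
Both groups share the factor (6r^3+1).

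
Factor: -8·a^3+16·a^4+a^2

Every term has a factor of a^2; factoring it out leaves 16·a^2-8·a+1.
Recognize a perfect-square trinomial with the parts 1 and 4·a.

a^2·(4·a-1)^2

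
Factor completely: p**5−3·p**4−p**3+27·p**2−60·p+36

(p+3)·(p−1)·(p−2)·(p**2−3·p+6)

Testing divisors of the constant over divisors of the leading coefficient, p = 1 is a root, so (p−1) is a factor; dividing leaves p**4−2·p**3−3·p**2+24·p−36.
Continuing, p = 2 is a root, giving the factor (p−2) and quotient p**3−3·p+18.
Next, p = −3 is a root, giving the factor (p+3) and quotient p**2−3·p+6.
The quadratic p**2−3·p+6 has discriminant −15 < 0 and is irreducible over ℤ.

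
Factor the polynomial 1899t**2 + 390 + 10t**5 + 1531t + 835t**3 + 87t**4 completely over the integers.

By the rational root theorem, t = −1 is a root, giving the factor (t + 1) and quotient 10t**4 + 77t**3 + 758t**2 + 1141t + 390.
Then t = −1/2 is a root, so (2t + 1) is a factor; dividing leaves 5t**3 + 36t**2 + 361t + 390.
Then t = −6/5 is a root, giving the factor (5t + 6) and quotient t**2 + 6t + 65.
The quadratic t**2 + 6t + 65 has discriminant −224 < 0 and is irreducible over ℤ.

(2t + 1)(5t + 6)(t + 1)(t**2 + 6t + 65)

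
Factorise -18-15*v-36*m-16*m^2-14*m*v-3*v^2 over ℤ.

Group: -2*m*(8*m+3*v+6) + (-v-3)*(8*m+3*v+6); both groups contain (8*m+3*v+6).

-(2*m+v+3)*(8*m+3*v+6)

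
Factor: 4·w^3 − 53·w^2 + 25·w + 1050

(4·w + 15)·(w − 10)·(w − 7)

Trying the rational-root candidates, w = −15/4 is a root, giving the factor (4·w + 15) and quotient w^2 − 17·w + 70.
The remaining quadratic factors as (w − 7)(w − 10).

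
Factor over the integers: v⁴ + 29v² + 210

(v² + 14)(v² + 15)

Substitute u = v² to get a quadratic in u, then factor.
v² + 15 is irreducible over ℤ (always positive, so no real roots).
v² + 14 is irreducible over ℤ (always positive, so no real roots).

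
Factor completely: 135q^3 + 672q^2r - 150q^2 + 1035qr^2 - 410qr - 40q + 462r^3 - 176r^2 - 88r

Group: 5q(27q^2 + 75qr - 30q + 42r^2 - 16r - 8) + 11r(27q^2 + 75qr - 30q + 42r^2 - 16r - 8); both groups contain (27q^2 + 75qr - 30q + 42r^2 - 16r - 8), so (5q + 11r) is a factor with cofactor 27q^2 + 75qr - 30q + 42r^2 - 16r - 8.
The cofactor groups again: 27q^2 + 75qr - 30q + 42r^2 - 16r - 8 = 3q(9q + 7r + 2) + (6r - 4)(9q + 7r + 2); both groups contain (9q + 7r + 2), giving (3q + 6r - 4)(9q + 7r + 2).

(3q + 6r - 4)(5q + 11r)(9q + 7r + 2)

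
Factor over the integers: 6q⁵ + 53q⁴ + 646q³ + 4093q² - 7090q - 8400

(6q + 5)(q + 8)(q - 2)(q² + 2q + 105)

Among the possible rational roots, q = -5/6 is a root, giving the factor (6q + 5) and quotient q⁴ + 8q³ + 101q² + 598q - 1680.
Next, q = -8 is a root, so (q + 8) is a factor; dividing leaves q³ + 101q - 210.
Then q = 2 is a root, so (q - 2) is a factor; dividing leaves q² + 2q + 105.
The quadratic q² + 2q + 105 has discriminant -416 < 0 and is irreducible over ℤ.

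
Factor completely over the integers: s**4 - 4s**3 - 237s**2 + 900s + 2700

Trying the rational-root candidates, s = -2 is a root, giving the factor (s + 2) and quotient s**3 - 6s**2 - 225s + 1350.
Next, s = 6 is a root, giving the factor (s - 6) and quotient s**2 - 225.
The remaining quadratic factors as (s - 15)(s + 15).

(s + 15)(s + 2)(s - 15)(s - 6)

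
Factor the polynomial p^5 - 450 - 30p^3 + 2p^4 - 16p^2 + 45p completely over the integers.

Testing divisors of the constant over divisors of the leading coefficient, p = 5 is a root, giving the factor (p - 5) and quotient p^4 + 7p^3 + 5p^2 + 9p + 90.
Next, p = -6 is a root, so (p + 6) is a factor; dividing leaves p^3 + p^2 - p + 15.
Then p = -3 is a root, giving the factor (p + 3) and quotient p^2 - 2p + 5.
The quadratic p^2 - 2p + 5 has discriminant -16 < 0 and is irreducible over ℤ.

(p + 3)(p + 6)(p - 5)(p^2 - 2p + 5)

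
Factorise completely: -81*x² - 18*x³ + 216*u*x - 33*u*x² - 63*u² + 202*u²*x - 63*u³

-(7*u - 3*x)*(9*u + 2*x + 9)*(u - 3*x)

Group: 9*u*(-7*u² + 24*u*x - 9*x²) + (2*x + 9)*(-7*u² + 24*u*x - 9*x²); both groups contain (-7*u² + 24*u*x - 9*x²), so (9*u + 2*x + 9) is a factor with cofactor -7*u² + 24*u*x - 9*x².
The cofactor groups again: -7*u² + 24*u*x - 9*x² = -7*u*(u - 3*x) + 3*x*(u - 3*x); both groups contain (u - 3*x), giving -(7*u - 3*x)*(u - 3*x).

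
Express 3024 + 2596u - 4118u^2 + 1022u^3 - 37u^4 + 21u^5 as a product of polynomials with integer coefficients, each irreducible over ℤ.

Testing divisors of the constant over divisors of the leading coefficient, u = 2 is a root, so (u - 2) is a factor; dividing leaves 21u^4 + 5u^3 + 1032u^2 - 2054u - 1512.
Continuing, u = -4/7 is a root, so (7u + 4) divides it; the quotient is 3u^3 - u^2 + 148u - 378.
Then u = 7/3 is a root, giving the factor (3u - 7) and quotient u^2 + 2u + 54.
The quadratic u^2 + 2u + 54 has discriminant -212 < 0 and is irreducible over ℤ.

(3u - 7)(7u + 4)(u - 2)(u^2 + 2u + 54)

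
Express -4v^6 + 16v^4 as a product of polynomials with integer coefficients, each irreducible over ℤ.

-4v^4(v + 2)(v - 2)

Pull out the common factor 4v^4, leaving -v^2 + 4.
Recognize a difference of squares with the parts 2 and v.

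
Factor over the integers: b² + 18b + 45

(b + 15)(b + 3)

Two integers with product 45 and sum 18 are 15 and 3.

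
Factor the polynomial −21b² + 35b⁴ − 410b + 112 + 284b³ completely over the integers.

(5b + 7)(7b − 2)(b + 8)(b − 1)

Among the possible rational roots, b = 1 is a root, so (b − 1) divides it; the quotient is 35b³ + 319b² + 298b − 112.
Then b = 2/7 is a root, giving the factor (7b − 2) and quotient 5b² + 47b + 56.
The remaining quadratic factors as (b + 8)(5b + 7).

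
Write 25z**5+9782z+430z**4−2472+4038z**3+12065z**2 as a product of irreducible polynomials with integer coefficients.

(5z+12)(5z−1)(z+2)(z**2+13z+103)

By the rational root theorem, z = 1/5 is a root, so (5z−1) is a factor; dividing leaves 5z**4+87z**3+825z**2+2578z+2472.
Then z = −2 is a root, so (z+2) divides it; the quotient is 5z**3+77z**2+671z+1236.
Then z = −12/5 is a root, so (5z+12) is a factor; dividing leaves z**2+13z+103.
The quadratic z**2+13z+103 has discriminant −243 < 0 and is irreducible over ℤ.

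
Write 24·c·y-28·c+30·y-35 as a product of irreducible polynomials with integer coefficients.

(4·c+5)·(6·y-7)

Group as (24·c·y-28·c) + (30·y-35) = 4·c·(6·y-7) + 5·(6·y-7).
Both groups share the factor (6·y-7).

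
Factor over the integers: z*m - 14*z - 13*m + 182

(m - 14)*(z - 13)

Group as (z*m - 14*z) + (-13*m + 182) = z*(m - 14) - 13*(m - 14).
Both groups share the factor (m - 14).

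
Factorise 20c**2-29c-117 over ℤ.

Need a pair with product 20·(-117) = -2340 and sum -29: that's -65 and 36.
Split the middle term: 20c**2-65c + 36c-117 = 5c(4c-13) + 9(4c-13).

(4c-13)(5c+9)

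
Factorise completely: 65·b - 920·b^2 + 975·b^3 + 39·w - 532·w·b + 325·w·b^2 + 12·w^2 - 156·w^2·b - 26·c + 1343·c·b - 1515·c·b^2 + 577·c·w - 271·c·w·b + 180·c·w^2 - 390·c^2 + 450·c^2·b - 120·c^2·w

Group: 4·w·(-30·c^2 + 45·c·w + 101·c·b - 2·c - 39·w·b + 3·w - 65·b^2 + 5·b) + (-15·b + 13)·(-30·c^2 + 45·c·w + 101·c·b - 2·c - 39·w·b + 3·w - 65·b^2 + 5·b); both groups contain (-30·c^2 + 45·c·w + 101·c·b - 2·c - 39·w·b + 3·w - 65·b^2 + 5·b), so (4·w - 15·b + 13) is a factor with cofactor -30·c^2 + 45·c·w + 101·c·b - 2·c - 39·w·b + 3·w - 65·b^2 + 5·b.
The cofactor groups again: -30·c^2 + 45·c·w + 101·c·b - 2·c - 39·w·b + 3·w - 65·b^2 + 5·b = -2·c·(15·c - 13·b + 1) + (3·w + 5·b)·(15·c - 13·b + 1); both groups contain (15·c - 13·b + 1), giving -(2·c - 3·w - 5·b)·(15·c - 13·b + 1).

-(15·c - 13·b + 1)·(4·w - 15·b + 13)·(2·c - 3·w - 5·b)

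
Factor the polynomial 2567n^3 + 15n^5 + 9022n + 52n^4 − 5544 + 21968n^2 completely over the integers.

(3n − 1)(5n + 4)(n + 7)(n^2 − 4n + 198)

Among the possible rational roots, n = −4/5 is a root, so (5n + 4) divides it; the quotient is 3n^4 + 8n^3 + 507n^2 + 3988n − 1386.
Continuing, n = 1/3 is a root, giving the factor (3n − 1) and quotient n^3 + 3n^2 + 170n + 1386.
Then n = −7 is a root, giving the factor (n + 7) and quotient n^2 − 4n + 198.
The quadratic n^2 − 4n + 198 has discriminant −776 < 0 and is irreducible over ℤ.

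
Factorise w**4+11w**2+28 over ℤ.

Substitute u = w**2 to get a quadratic in u, then factor.
w**2+4 is irreducible over ℤ (sum of squares).
w**2+7 is irreducible over ℤ (always positive, so no real roots).

(w**2+4)(w**2+7)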